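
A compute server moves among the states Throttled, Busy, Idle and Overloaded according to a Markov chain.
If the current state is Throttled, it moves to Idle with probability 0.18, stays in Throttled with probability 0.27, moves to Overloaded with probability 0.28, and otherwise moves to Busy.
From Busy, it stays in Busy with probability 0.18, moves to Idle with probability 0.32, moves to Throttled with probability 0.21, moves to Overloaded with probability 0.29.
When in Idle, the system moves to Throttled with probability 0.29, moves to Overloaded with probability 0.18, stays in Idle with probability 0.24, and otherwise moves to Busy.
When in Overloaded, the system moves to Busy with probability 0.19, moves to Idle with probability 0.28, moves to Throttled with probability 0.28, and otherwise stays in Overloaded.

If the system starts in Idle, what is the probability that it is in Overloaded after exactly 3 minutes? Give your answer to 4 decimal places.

0.2494

Propagate the distribution vector 3 minutes from Idle.
After 0 minutes: (0.0000, 0.0000, 1.0000, 0.0000)
After 1 minute: (0.2900, 0.2900, 0.2400, 0.1800)
After 2 minutes: (0.2592, 0.2343, 0.2530, 0.2535)
After 3 minutes: (0.2635, 0.2337, 0.2533, 0.2494)
P(in Overloaded after 3 minutes) = 0.2494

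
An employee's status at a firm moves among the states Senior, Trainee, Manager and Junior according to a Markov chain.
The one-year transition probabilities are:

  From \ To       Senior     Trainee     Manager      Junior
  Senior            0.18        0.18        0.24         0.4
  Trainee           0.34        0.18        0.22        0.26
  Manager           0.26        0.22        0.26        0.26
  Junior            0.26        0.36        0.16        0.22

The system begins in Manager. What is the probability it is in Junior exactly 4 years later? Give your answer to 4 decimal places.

Propagate the distribution vector 4 years from Manager.
After 0 years: (0.0000, 0.0000, 1.0000, 0.0000)
After 1 year: (0.2600, 0.2200, 0.2600, 0.2600)
After 2 years: (0.2568, 0.2372, 0.2200, 0.2860)
After 3 years: (0.2584, 0.2403, 0.2168, 0.2845)
After 4 years: (0.2585, 0.2399, 0.2168, 0.2848)
P(in Junior after 4 years) = 0.2848

0.2848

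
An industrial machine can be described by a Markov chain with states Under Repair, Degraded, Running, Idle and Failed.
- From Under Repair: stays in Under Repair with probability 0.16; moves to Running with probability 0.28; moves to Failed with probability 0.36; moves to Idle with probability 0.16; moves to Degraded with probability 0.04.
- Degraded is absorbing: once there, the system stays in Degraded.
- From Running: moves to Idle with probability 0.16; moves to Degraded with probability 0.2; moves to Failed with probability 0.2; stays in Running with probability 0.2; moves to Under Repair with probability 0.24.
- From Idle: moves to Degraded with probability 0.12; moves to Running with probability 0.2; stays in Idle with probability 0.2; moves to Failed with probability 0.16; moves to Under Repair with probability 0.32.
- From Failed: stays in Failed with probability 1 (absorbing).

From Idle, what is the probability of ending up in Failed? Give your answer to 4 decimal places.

0.6542

Let h(s) be the probability of absorption at Failed starting from transient state s. Then h(Failed) = 1 and h(Degraded) = 0. By first-step analysis:
h(Under Repair) = 0.16·h(Under Repair) + 0.04·0 + 0.28·h(Running) + 0.16·h(Idle) + 0.36·1
h(Running) = 0.24·h(Under Repair) + 0.2·0 + 0.2·h(Running) + 0.16·h(Idle) + 0.2·1
h(Idle) = 0.32·h(Under Repair) + 0.12·0 + 0.2·h(Running) + 0.2·h(Idle) + 0.16·1
Solving: h(Under Repair) = 0.7557, h(Running) = 0.6075, h(Idle) = 0.6542.
Starting from Idle, the probability is 0.6542.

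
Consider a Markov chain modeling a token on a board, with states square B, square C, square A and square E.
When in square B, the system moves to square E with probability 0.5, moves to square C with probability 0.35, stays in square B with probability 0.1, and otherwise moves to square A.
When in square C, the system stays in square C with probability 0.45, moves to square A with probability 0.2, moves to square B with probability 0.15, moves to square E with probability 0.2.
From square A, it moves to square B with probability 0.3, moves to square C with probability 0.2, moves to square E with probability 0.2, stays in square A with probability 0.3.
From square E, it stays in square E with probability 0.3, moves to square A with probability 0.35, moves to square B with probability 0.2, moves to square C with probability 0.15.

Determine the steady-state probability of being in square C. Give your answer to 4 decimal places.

Let the stationary distribution be π with π = πP and π_1 + π_2 + π_3 + π_4 = 1.
π_1 = 0.1·π_1 + 0.15·π_2 + 0.3·π_3 + 0.2·π_4
π_2 = 0.35·π_1 + 0.45·π_2 + 0.2·π_3 + 0.15·π_4
π_3 = 0.05·π_1 + 0.2·π_2 + 0.3·π_3 + 0.35·π_4
Solving with the normalization constraint gives π = (0.1905, 0.2857, 0.2381, 0.2857).
So the stationary probability of square C is 0.2857.

0.2857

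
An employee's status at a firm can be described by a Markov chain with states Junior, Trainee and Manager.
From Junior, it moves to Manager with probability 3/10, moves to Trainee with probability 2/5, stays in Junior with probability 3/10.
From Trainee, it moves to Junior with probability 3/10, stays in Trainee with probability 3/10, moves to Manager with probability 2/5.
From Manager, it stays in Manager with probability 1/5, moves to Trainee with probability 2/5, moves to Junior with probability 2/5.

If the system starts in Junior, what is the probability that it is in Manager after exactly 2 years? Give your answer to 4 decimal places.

Sum over the intermediate state after 1 year:
P = P(Junior→Junior)·P(Junior→Manager) + P(Junior→Trainee)·P(Trainee→Manager) + P(Junior→Manager)·P(Manager→Manager)
  = 0.3×0.3 + 0.4×0.4 + 0.3×0.2
  = 0.0900 + 0.1600 + 0.0600 = 0.3100

0.3100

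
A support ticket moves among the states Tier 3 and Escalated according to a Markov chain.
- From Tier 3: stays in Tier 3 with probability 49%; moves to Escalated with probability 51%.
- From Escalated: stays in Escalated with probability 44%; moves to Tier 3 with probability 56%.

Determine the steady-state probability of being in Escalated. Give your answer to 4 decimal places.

Let the stationary distribution be π with π = πP and π_1 + π_2 = 1.
π_1 = 0.49·π_1 + 0.56·π_2
Solving with the normalization constraint gives π = (0.5234, 0.4766).
So the stationary probability of Escalated is 0.4766.

0.4766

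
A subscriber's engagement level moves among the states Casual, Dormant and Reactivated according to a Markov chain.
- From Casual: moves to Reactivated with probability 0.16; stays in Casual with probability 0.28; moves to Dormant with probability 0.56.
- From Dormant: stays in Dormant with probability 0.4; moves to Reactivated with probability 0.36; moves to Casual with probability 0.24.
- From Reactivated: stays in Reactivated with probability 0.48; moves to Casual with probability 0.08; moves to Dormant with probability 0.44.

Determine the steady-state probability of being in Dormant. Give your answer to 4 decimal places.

0.4449

Let the stationary distribution be π with π = πP and π_1 + π_2 + π_3 = 1.
π_1 = 0.28·π_1 + 0.24·π_2 + 0.08·π_3
π_2 = 0.56·π_1 + 0.4·π_2 + 0.44·π_3
Solving with the normalization constraint gives π = (0.1890, 0.4449, 0.3661).
So the stationary probability of Dormant is 0.4449.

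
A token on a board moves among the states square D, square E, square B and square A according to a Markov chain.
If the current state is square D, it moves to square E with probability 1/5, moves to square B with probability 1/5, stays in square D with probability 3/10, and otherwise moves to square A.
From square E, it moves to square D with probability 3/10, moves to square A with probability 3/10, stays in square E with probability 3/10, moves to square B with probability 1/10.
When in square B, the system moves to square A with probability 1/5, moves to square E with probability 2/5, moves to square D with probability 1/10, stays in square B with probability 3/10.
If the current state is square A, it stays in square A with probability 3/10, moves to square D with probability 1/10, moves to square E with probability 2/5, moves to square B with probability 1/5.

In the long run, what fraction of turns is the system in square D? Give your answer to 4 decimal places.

Let the stationary distribution be π with π = πP and π_1 + π_2 + π_3 + π_4 = 1.
π_1 = 0.3·π_1 + 0.3·π_2 + 0.1·π_3 + 0.1·π_4
π_2 = 0.2·π_1 + 0.3·π_2 + 0.4·π_3 + 0.4·π_4
π_3 = 0.2·π_1 + 0.1·π_2 + 0.3·π_3 + 0.2·π_4
Solving with the normalization constraint gives π = (0.2065, 0.3261, 0.1860, 0.2814).
So the stationary probability of square D is 0.2065.

0.2065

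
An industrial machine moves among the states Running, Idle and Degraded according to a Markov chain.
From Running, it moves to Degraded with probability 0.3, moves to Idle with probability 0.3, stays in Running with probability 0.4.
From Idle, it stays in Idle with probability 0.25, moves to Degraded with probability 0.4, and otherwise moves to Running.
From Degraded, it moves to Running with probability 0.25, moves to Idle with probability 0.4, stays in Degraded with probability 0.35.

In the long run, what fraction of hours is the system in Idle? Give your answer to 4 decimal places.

0.3190

Let the stationary distribution be π with π = πP and π_1 + π_2 + π_3 = 1.
π_1 = 0.4·π_1 + 0.35·π_2 + 0.25·π_3
π_2 = 0.3·π_1 + 0.25·π_2 + 0.4·π_3
Solving with the normalization constraint gives π = (0.3316, 0.3190, 0.3494).
So the stationary probability of Idle is 0.3190.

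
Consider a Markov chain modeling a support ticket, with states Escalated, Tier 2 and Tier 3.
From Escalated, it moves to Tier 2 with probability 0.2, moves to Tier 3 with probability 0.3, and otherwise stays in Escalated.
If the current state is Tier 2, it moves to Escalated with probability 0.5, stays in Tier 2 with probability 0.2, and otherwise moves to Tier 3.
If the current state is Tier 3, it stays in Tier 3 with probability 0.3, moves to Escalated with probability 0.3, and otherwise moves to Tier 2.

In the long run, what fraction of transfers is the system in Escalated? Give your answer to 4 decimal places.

Let the stationary distribution be π with π = πP and π_1 + π_2 + π_3 = 1.
π_1 = 0.5·π_1 + 0.5·π_2 + 0.3·π_3
π_2 = 0.2·π_1 + 0.2·π_2 + 0.4·π_3
Solving with the normalization constraint gives π = (0.4400, 0.2600, 0.3000).
So the stationary probability of Escalated is 0.4400.

0.4400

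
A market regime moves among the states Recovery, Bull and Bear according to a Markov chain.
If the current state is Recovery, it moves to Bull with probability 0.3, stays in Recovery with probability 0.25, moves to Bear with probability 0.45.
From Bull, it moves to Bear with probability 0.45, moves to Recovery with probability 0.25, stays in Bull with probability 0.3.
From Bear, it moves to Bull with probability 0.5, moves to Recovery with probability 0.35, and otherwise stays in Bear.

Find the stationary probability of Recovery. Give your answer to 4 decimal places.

Let the stationary distribution be π with π = πP and π_1 + π_2 + π_3 = 1.
π_1 = 0.25·π_1 + 0.25·π_2 + 0.35·π_3
π_2 = 0.3·π_1 + 0.3·π_2 + 0.5·π_3
Solving with the normalization constraint gives π = (0.2846, 0.3692, 0.3462).
So the stationary probability of Recovery is 0.2846.

0.2846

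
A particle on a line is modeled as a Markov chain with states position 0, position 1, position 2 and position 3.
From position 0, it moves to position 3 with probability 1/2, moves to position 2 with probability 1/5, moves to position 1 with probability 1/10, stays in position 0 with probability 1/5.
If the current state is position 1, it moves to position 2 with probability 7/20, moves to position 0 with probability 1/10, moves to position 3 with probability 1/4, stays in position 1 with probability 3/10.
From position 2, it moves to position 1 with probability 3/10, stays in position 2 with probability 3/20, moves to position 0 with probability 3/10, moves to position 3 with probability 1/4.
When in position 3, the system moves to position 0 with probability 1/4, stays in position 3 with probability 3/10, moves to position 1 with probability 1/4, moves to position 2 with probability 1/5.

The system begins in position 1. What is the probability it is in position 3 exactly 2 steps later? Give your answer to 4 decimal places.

0.2875

Propagate the distribution vector 2 steps from position 1.
After 0 steps: (0.0000, 1.0000, 0.0000, 0.0000)
After 1 step: (0.1000, 0.3000, 0.3500, 0.2500)
After 2 steps: (0.2175, 0.2675, 0.2275, 0.2875)
P(in position 3 after 2 steps) = 0.2875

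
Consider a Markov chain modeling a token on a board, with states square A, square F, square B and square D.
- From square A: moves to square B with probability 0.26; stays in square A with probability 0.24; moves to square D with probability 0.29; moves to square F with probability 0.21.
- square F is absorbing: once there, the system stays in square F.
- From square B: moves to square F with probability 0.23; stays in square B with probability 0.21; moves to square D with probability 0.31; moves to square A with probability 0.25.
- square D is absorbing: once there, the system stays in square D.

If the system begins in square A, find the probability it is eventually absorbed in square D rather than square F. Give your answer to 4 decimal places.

Let h(s) be the probability of absorption at square D starting from transient state s. Then h(square D) = 1 and h(square F) = 0. By first-step analysis:
h(square A) = 0.24·h(square A) + 0.21·0 + 0.26·h(square B) + 0.29·1
h(square B) = 0.25·h(square A) + 0.23·0 + 0.21·h(square B) + 0.31·1
Solving: h(square A) = 0.5784, h(square B) = 0.5755.
Starting from square A, the probability is 0.5784.

0.5784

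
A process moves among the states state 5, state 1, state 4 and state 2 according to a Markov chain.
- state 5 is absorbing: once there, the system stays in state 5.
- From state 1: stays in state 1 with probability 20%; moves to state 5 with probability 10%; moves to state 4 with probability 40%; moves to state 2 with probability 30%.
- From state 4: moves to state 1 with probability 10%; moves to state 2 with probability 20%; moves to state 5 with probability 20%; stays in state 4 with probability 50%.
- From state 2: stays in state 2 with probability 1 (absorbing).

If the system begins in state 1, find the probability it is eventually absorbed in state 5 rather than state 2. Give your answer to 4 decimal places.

Let h(s) be the probability of absorption at state 5 starting from transient state s. Then h(state 5) = 1 and h(state 2) = 0. By first-step analysis:
h(state 1) = 0.1·1 + 0.2·h(state 1) + 0.4·h(state 4) + 0.3·0
h(state 4) = 0.2·1 + 0.1·h(state 1) + 0.5·h(state 4) + 0.2·0
Solving: h(state 1) = 0.3611, h(state 4) = 0.4722.
Starting from state 1, the probability is 0.3611.

0.3611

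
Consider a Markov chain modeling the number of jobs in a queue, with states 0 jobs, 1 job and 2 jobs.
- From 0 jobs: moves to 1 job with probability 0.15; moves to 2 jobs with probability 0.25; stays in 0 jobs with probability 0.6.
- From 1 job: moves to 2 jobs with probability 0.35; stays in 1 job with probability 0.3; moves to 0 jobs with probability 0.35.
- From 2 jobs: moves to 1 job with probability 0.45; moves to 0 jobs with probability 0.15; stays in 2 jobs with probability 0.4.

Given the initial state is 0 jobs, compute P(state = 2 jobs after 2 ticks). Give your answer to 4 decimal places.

0.3025

Sum over the intermediate state after 1 tick:
P = P(0 jobs→0 jobs)·P(0 jobs→2 jobs) + P(0 jobs→1 job)·P(1 job→2 jobs) + P(0 jobs→2 jobs)·P(2 jobs→2 jobs)
  = 0.6×0.25 + 0.15×0.35 + 0.25×0.4
  = 0.1500 + 0.0525 + 0.1000 = 0.3025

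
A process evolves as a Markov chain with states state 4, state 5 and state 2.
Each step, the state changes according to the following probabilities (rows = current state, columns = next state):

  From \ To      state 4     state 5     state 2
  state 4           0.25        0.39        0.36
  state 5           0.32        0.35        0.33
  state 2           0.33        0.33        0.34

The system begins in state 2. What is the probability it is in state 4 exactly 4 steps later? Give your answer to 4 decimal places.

Propagate the distribution vector 4 steps from state 2.
After 0 steps: (0.0000, 0.0000, 1.0000)
After 1 step: (0.3300, 0.3300, 0.3400)
After 2 steps: (0.3003, 0.3564, 0.3433)
After 3 steps: (0.3024, 0.3551, 0.3424)
After 4 steps: (0.3023, 0.3552, 0.3425)
P(in state 4 after 4 steps) = 0.3023

0.3023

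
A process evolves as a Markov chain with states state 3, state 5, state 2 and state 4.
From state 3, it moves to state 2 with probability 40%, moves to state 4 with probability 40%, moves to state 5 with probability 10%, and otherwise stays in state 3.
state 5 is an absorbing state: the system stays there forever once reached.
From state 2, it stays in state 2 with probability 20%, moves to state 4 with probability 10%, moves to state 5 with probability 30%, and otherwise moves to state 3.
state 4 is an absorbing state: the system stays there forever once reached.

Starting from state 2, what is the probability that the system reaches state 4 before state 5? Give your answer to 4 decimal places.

0.4464

Let h(s) be the probability of absorption at state 4 starting from transient state s. Then h(state 4) = 1 and h(state 5) = 0. By first-step analysis:
h(state 3) = 0.1·h(state 3) + 0.1·0 + 0.4·h(state 2) + 0.4·1
h(state 2) = 0.4·h(state 3) + 0.3·0 + 0.2·h(state 2) + 0.1·1
Solving: h(state 3) = 0.6429, h(state 2) = 0.4464.
Starting from state 2, the probability is 0.4464.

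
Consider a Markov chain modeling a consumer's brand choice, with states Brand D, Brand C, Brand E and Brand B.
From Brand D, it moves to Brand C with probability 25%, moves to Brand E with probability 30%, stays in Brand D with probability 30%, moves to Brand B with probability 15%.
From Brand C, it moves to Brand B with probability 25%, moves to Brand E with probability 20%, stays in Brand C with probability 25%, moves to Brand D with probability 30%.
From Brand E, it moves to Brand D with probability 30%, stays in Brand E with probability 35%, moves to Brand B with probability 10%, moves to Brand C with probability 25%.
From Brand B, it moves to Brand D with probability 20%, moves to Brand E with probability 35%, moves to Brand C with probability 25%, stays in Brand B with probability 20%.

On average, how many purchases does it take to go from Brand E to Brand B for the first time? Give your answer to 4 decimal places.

6.5574

Let t(s) be the expected number of purchases to first reach Brand B from state s, with t(Brand B) = 0. Conditioning on the first purchase:
t(Brand D) = 1 + 0.3·t(Brand D) + 0.25·t(Brand C) + 0.3·t(Brand E)
t(Brand C) = 1 + 0.3·t(Brand D) + 0.25·t(Brand C) + 0.2·t(Brand E)
t(Brand E) = 1 + 0.3·t(Brand D) + 0.25·t(Brand C) + 0.35·t(Brand E)
Solving: t(Brand D) = 6.2295, t(Brand C) = 5.5738, t(Brand E) = 6.5574.
Expected purchases from Brand E to Brand B: 6.5574.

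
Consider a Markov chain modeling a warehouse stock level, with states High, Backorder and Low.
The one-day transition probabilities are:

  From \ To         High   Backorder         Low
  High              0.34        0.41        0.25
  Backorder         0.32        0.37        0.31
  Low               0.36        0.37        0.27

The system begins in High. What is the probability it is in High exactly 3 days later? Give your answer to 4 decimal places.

Propagate the distribution vector 3 days from High.
After 0 days: (1.0000, 0.0000, 0.0000)
After 1 day: (0.3400, 0.4100, 0.2500)
After 2 days: (0.3368, 0.3836, 0.2796)
After 3 days: (0.3379, 0.3835, 0.2786)
P(in High after 3 days) = 0.3379

0.3379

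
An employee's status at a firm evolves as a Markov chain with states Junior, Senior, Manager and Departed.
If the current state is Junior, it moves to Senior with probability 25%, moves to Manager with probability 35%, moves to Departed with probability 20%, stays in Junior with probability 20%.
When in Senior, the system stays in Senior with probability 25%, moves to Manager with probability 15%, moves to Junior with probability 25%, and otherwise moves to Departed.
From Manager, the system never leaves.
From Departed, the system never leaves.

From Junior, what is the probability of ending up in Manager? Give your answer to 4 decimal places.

0.5581

Let h(s) be the probability of absorption at Manager starting from transient state s. Then h(Manager) = 1 and h(Departed) = 0. By first-step analysis:
h(Junior) = 0.2·h(Junior) + 0.25·h(Senior) + 0.35·1 + 0.2·0
h(Senior) = 0.25·h(Junior) + 0.25·h(Senior) + 0.15·1 + 0.35·0
Solving: h(Junior) = 0.5581, h(Senior) = 0.3860.
Starting from Junior, the probability is 0.5581.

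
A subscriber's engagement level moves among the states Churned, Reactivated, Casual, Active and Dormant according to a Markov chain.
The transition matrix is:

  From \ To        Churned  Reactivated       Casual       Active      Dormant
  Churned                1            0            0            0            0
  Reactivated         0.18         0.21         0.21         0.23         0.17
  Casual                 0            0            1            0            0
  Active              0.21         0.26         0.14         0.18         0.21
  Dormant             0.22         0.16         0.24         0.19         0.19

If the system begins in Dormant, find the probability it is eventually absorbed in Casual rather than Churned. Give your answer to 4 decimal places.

0.5050

Let h(s) be the probability of absorption at Casual starting from transient state s. Then h(Casual) = 1 and h(Churned) = 0. By first-step analysis:
h(Reactivated) = 0.18·0 + 0.21·h(Reactivated) + 0.21·1 + 0.23·h(Active) + 0.17·h(Dormant)
h(Active) = 0.21·0 + 0.26·h(Reactivated) + 0.14·1 + 0.18·h(Active) + 0.21·h(Dormant)
h(Dormant) = 0.22·0 + 0.16·h(Reactivated) + 0.24·1 + 0.19·h(Active) + 0.19·h(Dormant)
Solving: h(Reactivated) = 0.5088, h(Active) = 0.4614, h(Dormant) = 0.5050.
Starting from Dormant, the probability is 0.5050.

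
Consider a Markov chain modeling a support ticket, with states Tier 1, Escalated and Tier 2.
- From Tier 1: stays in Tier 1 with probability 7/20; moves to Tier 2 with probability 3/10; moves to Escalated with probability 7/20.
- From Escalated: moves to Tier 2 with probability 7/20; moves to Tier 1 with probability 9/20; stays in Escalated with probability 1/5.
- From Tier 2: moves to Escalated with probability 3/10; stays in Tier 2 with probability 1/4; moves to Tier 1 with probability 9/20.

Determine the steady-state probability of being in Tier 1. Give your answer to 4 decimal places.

0.4091

Let the stationary distribution be π with π = πP and π_1 + π_2 + π_3 = 1.
π_1 = 0.35·π_1 + 0.45·π_2 + 0.45·π_3
π_2 = 0.35·π_1 + 0.2·π_2 + 0.3·π_3
Solving with the normalization constraint gives π = (0.4091, 0.2913, 0.2996).
So the stationary probability of Tier 1 is 0.4091.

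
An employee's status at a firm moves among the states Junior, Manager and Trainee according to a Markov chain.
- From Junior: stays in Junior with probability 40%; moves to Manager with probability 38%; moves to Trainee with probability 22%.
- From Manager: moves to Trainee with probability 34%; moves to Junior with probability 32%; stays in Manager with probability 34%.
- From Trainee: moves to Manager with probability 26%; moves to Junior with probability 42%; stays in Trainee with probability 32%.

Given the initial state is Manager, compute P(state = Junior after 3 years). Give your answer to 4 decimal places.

0.3798

Propagate the distribution vector 3 years from Manager.
After 0 years: (0.0000, 1.0000, 0.0000)
After 1 year: (0.3200, 0.3400, 0.3400)
After 2 years: (0.3796, 0.3256, 0.2948)
After 3 years: (0.3798, 0.3316, 0.2886)
P(in Junior after 3 years) = 0.3798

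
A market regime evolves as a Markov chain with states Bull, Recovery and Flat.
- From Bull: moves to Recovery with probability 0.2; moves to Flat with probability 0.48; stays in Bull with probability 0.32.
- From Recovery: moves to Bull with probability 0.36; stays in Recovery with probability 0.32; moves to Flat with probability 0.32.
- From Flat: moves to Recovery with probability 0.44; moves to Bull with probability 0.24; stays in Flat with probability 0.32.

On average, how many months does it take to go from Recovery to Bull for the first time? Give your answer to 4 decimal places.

3.1095

Let t(s) be the expected number of months to first reach Bull from state s, with t(Bull) = 0. Conditioning on the first month:
t(Recovery) = 1 + 0.32·t(Recovery) + 0.32·t(Flat)
t(Flat) = 1 + 0.44·t(Recovery) + 0.32·t(Flat)
Solving: t(Recovery) = 3.1095, t(Flat) = 3.4826.
Expected months from Recovery to Bull: 3.1095.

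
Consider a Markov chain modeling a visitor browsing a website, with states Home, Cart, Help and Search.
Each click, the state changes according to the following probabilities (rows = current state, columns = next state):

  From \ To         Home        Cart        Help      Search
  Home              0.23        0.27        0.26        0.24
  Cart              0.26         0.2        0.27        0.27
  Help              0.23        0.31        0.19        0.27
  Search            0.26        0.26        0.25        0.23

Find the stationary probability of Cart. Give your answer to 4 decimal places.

Let the stationary distribution be π with π = πP and π_1 + π_2 + π_3 + π_4 = 1.
π_1 = 0.23·π_1 + 0.26·π_2 + 0.23·π_3 + 0.26·π_4
π_2 = 0.27·π_1 + 0.2·π_2 + 0.31·π_3 + 0.26·π_4
π_3 = 0.26·π_1 + 0.27·π_2 + 0.19·π_3 + 0.25·π_4
Solving with the normalization constraint gives π = (0.2453, 0.2591, 0.2431, 0.2525).
So the stationary probability of Cart is 0.2591.

0.2591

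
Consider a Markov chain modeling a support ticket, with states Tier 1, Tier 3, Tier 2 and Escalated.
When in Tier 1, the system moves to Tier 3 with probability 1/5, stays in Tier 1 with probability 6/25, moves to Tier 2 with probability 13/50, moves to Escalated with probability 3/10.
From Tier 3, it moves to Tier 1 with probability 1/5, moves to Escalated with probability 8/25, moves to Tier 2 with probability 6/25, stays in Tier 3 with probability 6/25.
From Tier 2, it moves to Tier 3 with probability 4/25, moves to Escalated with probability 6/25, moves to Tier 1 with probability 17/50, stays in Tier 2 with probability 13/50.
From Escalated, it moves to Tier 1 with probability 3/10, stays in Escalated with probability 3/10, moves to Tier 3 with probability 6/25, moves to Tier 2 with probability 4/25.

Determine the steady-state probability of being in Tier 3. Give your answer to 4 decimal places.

Let the stationary distribution be π with π = πP and π_1 + π_2 + π_3 + π_4 = 1.
π_1 = 0.24·π_1 + 0.2·π_2 + 0.34·π_3 + 0.3·π_4
π_2 = 0.2·π_1 + 0.24·π_2 + 0.16·π_3 + 0.24·π_4
π_3 = 0.26·π_1 + 0.24·π_2 + 0.26·π_3 + 0.16·π_4
Solving with the normalization constraint gives π = (0.2717, 0.2110, 0.2267, 0.2906).
So the stationary probability of Tier 3 is 0.2110.

0.2110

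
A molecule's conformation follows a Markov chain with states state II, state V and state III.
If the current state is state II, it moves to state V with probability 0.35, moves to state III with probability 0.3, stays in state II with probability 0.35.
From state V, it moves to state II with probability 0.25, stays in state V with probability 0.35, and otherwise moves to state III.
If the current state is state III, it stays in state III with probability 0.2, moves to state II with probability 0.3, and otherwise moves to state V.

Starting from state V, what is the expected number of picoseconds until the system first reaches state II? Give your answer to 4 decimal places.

3.7500

Let t(s) be the expected number of picoseconds to first reach state II from state s, with t(state II) = 0. Conditioning on the first picosecond:
t(state V) = 1 + 0.35·t(state V) + 0.4·t(state III)
t(state III) = 1 + 0.5·t(state V) + 0.2·t(state III)
Solving: t(state V) = 3.7500, t(state III) = 3.5938.
Expected picoseconds from state V to state II: 3.7500.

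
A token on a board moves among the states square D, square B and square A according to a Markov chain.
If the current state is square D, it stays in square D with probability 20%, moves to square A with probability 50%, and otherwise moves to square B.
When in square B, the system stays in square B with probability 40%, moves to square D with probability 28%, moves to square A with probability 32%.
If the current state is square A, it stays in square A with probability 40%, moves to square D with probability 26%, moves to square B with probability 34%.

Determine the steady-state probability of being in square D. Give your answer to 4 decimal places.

Let the stationary distribution be π with π = πP and π_1 + π_2 + π_3 = 1.
π_1 = 0.2·π_1 + 0.28·π_2 + 0.26·π_3
π_2 = 0.3·π_1 + 0.4·π_2 + 0.34·π_3
Solving with the normalization constraint gives π = (0.2519, 0.3510, 0.3971).
So the stationary probability of square D is 0.2519.

0.2519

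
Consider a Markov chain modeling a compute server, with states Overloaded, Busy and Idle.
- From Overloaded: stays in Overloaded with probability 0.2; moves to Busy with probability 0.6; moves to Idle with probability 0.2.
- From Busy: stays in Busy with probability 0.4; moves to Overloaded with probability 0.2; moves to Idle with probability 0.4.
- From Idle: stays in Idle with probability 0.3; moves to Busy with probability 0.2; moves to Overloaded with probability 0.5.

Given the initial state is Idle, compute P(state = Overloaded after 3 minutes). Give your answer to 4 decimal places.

Propagate the distribution vector 3 minutes from Idle.
After 0 minutes: (0.0000, 0.0000, 1.0000)
After 1 minute: (0.5000, 0.2000, 0.3000)
After 2 minutes: (0.2900, 0.4400, 0.2700)
After 3 minutes: (0.2810, 0.4040, 0.3150)
P(in Overloaded after 3 minutes) = 0.2810

0.2810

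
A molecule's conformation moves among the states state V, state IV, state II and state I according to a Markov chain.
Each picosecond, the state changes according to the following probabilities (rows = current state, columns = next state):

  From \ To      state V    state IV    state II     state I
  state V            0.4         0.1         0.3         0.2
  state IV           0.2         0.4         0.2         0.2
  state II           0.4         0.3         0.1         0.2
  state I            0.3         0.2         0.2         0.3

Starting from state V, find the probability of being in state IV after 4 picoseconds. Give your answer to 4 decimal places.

Propagate the distribution vector 4 picoseconds from state V.
After 0 picoseconds: (1.0000, 0.0000, 0.0000, 0.0000)
After 1 picosecond: (0.4000, 0.1000, 0.3000, 0.2000)
After 2 picoseconds: (0.3600, 0.2100, 0.2100, 0.2200)
After 3 picoseconds: (0.3360, 0.2270, 0.2150, 0.2220)
After 4 picoseconds: (0.3324, 0.2333, 0.2121, 0.2222)
P(in state IV after 4 picoseconds) = 0.2333

0.2333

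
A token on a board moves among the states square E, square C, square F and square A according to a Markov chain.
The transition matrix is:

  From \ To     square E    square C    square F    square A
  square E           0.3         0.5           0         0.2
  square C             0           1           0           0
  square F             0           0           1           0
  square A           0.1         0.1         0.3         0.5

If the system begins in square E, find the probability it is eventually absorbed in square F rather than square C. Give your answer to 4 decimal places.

Let h(s) be the probability of absorption at square F starting from transient state s. Then h(square F) = 1 and h(square C) = 0. By first-step analysis:
h(square E) = 0.3·h(square E) + 0.5·0 + 0.2·h(square A)
h(square A) = 0.1·h(square E) + 0.1·0 + 0.3·1 + 0.5·h(square A)
Solving: h(square E) = 0.1818, h(square A) = 0.6364.
Starting from square E, the probability is 0.1818.

0.1818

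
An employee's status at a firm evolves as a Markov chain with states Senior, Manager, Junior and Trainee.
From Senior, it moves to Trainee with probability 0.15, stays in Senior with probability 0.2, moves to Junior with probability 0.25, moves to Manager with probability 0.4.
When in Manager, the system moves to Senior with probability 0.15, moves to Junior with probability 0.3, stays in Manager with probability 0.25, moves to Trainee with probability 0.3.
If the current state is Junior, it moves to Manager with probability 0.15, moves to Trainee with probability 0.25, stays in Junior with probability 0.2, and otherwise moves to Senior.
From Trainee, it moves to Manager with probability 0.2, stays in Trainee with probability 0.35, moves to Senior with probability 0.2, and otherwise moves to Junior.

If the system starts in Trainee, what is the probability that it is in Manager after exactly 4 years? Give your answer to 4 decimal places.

0.2474

Propagate the distribution vector 4 years from Trainee.
After 0 years: (0.0000, 0.0000, 0.0000, 1.0000)
After 1 year: (0.2000, 0.2000, 0.2500, 0.3500)
After 2 years: (0.2400, 0.2375, 0.2475, 0.2750)
After 3 years: (0.2376, 0.2475, 0.2495, 0.2654)
After 4 years: (0.2375, 0.2474, 0.2499, 0.2652)
P(in Manager after 4 years) = 0.2474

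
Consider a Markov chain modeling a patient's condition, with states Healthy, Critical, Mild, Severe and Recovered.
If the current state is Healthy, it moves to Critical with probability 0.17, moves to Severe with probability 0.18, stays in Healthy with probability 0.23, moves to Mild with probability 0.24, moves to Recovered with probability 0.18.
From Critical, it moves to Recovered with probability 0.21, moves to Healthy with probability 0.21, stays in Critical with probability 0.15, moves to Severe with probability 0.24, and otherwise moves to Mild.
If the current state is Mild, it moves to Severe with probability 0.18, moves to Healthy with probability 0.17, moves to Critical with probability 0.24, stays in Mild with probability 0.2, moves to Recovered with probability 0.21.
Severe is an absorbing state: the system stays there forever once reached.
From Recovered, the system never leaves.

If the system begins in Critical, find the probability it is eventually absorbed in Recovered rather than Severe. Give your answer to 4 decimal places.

0.4861

Let h(s) be the probability of absorption at Recovered starting from transient state s. Then h(Recovered) = 1 and h(Severe) = 0. By first-step analysis:
h(Healthy) = 0.23·h(Healthy) + 0.17·h(Critical) + 0.24·h(Mild) + 0.18·0 + 0.18·1
h(Critical) = 0.21·h(Healthy) + 0.15·h(Critical) + 0.19·h(Mild) + 0.24·0 + 0.21·1
h(Mild) = 0.17·h(Healthy) + 0.24·h(Critical) + 0.2·h(Mild) + 0.18·0 + 0.21·1
Solving: h(Healthy) = 0.5016, h(Critical) = 0.4861, h(Mild) = 0.5149.
Starting from Critical, the probability is 0.4861.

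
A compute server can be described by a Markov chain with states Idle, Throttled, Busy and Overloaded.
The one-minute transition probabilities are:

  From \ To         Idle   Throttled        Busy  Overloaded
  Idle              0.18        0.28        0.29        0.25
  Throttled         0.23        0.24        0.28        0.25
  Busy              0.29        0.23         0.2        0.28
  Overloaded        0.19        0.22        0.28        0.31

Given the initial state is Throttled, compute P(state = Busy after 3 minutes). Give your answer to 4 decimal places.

Propagate the distribution vector 3 minutes from Throttled.
After 0 minutes: (0.0000, 1.0000, 0.0000, 0.0000)
After 1 minute: (0.2300, 0.2400, 0.2800, 0.2500)
After 2 minutes: (0.2253, 0.2414, 0.2599, 0.2734)
After 3 minutes: (0.2234, 0.2409, 0.2615, 0.2742)
P(in Busy after 3 minutes) = 0.2615

0.2615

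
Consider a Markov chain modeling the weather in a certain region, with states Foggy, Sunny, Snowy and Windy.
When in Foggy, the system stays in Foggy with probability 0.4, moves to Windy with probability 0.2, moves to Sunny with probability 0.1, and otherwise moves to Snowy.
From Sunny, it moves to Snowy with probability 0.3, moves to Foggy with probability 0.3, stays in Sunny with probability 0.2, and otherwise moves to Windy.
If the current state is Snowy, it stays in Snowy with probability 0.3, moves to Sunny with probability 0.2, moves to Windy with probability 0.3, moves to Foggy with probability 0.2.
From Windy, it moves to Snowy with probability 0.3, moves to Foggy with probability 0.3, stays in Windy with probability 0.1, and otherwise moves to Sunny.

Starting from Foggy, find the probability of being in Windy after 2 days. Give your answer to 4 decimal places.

0.2100

Propagate the distribution vector 2 days from Foggy.
After 0 days: (1.0000, 0.0000, 0.0000, 0.0000)
After 1 day: (0.4000, 0.1000, 0.3000, 0.2000)
After 2 days: (0.3100, 0.1800, 0.3000, 0.2100)
P(in Windy after 2 days) = 0.2100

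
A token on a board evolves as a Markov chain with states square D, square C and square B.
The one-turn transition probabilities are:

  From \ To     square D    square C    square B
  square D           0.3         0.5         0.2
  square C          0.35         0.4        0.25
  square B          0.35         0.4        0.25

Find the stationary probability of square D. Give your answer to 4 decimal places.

0.3333

Let the stationary distribution be π with π = πP and π_1 + π_2 + π_3 = 1.
π_1 = 0.3·π_1 + 0.35·π_2 + 0.35·π_3
π_2 = 0.5·π_1 + 0.4·π_2 + 0.4·π_3
Solving with the normalization constraint gives π = (0.3333, 0.4333, 0.2333).
So the stationary probability of square D is 0.3333.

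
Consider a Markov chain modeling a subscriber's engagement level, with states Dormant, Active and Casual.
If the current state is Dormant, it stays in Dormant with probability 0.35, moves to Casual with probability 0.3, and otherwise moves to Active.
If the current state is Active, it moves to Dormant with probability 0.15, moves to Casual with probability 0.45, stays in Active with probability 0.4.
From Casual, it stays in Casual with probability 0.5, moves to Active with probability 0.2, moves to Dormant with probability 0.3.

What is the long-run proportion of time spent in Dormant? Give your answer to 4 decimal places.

Let the stationary distribution be π with π = πP and π_1 + π_2 + π_3 = 1.
π_1 = 0.35·π_1 + 0.15·π_2 + 0.3·π_3
π_2 = 0.35·π_1 + 0.4·π_2 + 0.2·π_3
Solving with the normalization constraint gives π = (0.2684, 0.3003, 0.4313).
So the stationary probability of Dormant is 0.2684.

0.2684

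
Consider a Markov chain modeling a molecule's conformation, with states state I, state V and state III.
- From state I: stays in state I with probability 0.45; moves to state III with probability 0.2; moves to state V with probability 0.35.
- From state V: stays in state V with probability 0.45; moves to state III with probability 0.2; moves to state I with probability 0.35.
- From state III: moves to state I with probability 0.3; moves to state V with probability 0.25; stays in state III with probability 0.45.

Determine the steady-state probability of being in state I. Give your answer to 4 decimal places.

Let the stationary distribution be π with π = πP and π_1 + π_2 + π_3 = 1.
π_1 = 0.45·π_1 + 0.35·π_2 + 0.3·π_3
π_2 = 0.35·π_1 + 0.45·π_2 + 0.25·π_3
Solving with the normalization constraint gives π = (0.3741, 0.3593, 0.2667).
So the stationary probability of state I is 0.3741.

0.3741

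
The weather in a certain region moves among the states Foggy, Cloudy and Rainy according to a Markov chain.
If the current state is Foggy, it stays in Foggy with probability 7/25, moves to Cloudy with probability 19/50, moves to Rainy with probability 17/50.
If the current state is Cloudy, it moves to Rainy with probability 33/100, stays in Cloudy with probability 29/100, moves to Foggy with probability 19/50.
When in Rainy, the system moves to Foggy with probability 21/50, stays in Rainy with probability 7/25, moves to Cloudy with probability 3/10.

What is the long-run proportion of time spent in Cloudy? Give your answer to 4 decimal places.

0.3253

Let the stationary distribution be π with π = πP and π_1 + π_2 + π_3 = 1.
π_1 = 0.28·π_1 + 0.38·π_2 + 0.42·π_3
π_2 = 0.38·π_1 + 0.29·π_2 + 0.3·π_3
Solving with the normalization constraint gives π = (0.3570, 0.3253, 0.3177).
So the stationary probability of Cloudy is 0.3253.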